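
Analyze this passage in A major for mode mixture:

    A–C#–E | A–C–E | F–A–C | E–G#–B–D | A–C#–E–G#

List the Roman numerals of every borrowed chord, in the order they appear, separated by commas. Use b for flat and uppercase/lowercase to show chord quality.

The diatonic triads in A major are A, Bm, C#m, D, E, F#m, G#dim. A–C#–E = A, E–G#–B–D = E7 and A–C#–E–G# = Amaj7 are all diatonic. But A–C–E is foreign: the diatonic I on degree 1 is A, whereas Am comes from A minor. It is labeled i. F–A–C is not: scale degree 6 in A major carries F#m (vi). In A minor the chord on that degree is F, so here it functions as bVI, borrowed from the parallel minor.

i, bVI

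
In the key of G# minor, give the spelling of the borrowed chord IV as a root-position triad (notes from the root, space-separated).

IV is built on scale degree 4, which is C# in both G# minor and its parallel. In G# major the chord on C# is C#–E#–G#.

C# E# G#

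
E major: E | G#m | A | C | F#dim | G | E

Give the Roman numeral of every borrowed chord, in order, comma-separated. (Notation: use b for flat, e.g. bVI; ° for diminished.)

In E major the diatonic chords are E, F#m, G#m, A, B, C#m, D#dim. Of the given chords, E, G#m and A are diatonic. But C (C–E–G) is foreign: the diatonic vi on degree 6 is C#m, whereas C comes from E minor. It is labeled bVI. But F#dim (F#–A–C) is foreign: the diatonic ii on degree 2 is F#m, whereas F#dim comes from E minor. It is labeled ii°. But G (G–B–D) is foreign: the diatonic iii on degree 3 is G#m, whereas G comes from E minor. It is labeled bIII.

bVI, ii°, bIII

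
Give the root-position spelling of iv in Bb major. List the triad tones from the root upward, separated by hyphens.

Eb-Gb-Bb

The root, Eb, is scale degree 4 — the same note in Bb major and Bb minor; only the chord quality changes. Building the minor chord from the parallel minor on Eb: Eb–Gb–Bb.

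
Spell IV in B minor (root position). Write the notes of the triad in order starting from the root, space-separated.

IV is built on scale degree 4, which is E in both B minor and its parallel. Building the major chord from the parallel major on E: E–G#–B.

E G# B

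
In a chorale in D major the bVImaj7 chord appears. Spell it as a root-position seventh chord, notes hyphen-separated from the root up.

Scale degree 6 in D major is B. bVImaj7 uses the lowered form, Bb, taken from D minor. Stacking thirds in D minor on Bb gives Bb–D–F–A.

Bb-D-F-A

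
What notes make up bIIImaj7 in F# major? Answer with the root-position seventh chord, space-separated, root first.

Scale degree 3 in F# major is A#. bIIImaj7 uses the lowered form, A, taken from F# minor. In F# minor the chord on A is A–C#–E–G#.

A C# E G#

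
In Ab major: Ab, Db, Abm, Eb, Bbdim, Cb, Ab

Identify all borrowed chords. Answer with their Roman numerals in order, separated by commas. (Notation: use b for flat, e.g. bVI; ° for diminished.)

In Ab major the diatonic chords are Ab, Bbm, Cm, Db, Eb, Fm, Gdim. Ab, Db and Eb are all diatonic. But Abm (Ab–Cb–Eb) is foreign: the diatonic I on degree 1 is Ab, whereas Abm comes from Ab minor. It is labeled i. Bbdim (Bb–Db–Fb) is not: scale degree 2 in Ab major carries Bbm (ii). In Ab minor the chord on that degree is Bbdim, so here it functions as ii°, borrowed from the parallel minor. Cb (Cb–Eb–Gb) is not: scale degree 3 in Ab major carries Cm (iii). In Ab minor the chord on that degree is Cb, so here it functions as bIII, borrowed from the parallel minor.

i, ii°, bIII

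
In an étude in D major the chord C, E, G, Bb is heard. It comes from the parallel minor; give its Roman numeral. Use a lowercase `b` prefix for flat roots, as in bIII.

bVII7

The root C is the lowered 7th scale degree — diatonically D major has C# there. The diatonic chord on degree 7 would be C#dim (vii°), but C–E–G–Bb is the dominant-seventh chord from D minor. As a borrowed chord it is labeled bVII7.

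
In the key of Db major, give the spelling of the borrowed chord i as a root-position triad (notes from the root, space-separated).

The root, Db, is scale degree 1 — the same note in Db major and Db minor; only the chord quality changes. Stacking thirds in Db minor on Db gives Db–Fb–Ab.

Db Fb Ab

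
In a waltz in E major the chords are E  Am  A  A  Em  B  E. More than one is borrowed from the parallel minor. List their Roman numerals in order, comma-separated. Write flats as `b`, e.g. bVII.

iv, i

In E major the diatonic chords are E, F#m, G#m, A, B, C#m, D#dim. Of the given chords, E, A and B are diatonic. But Am (A–C–E) is foreign: the diatonic IV on degree 4 is A, whereas Am comes from E minor. It is labeled iv. Em (E–G–B) doesn't fit — on degree 1 E major would have E (I). Em is the degree-1 chord of E minor, so it is the borrowed i.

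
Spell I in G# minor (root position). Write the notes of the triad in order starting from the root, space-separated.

G# B# D#

The root, G#, is scale degree 1 — the same note in G# minor and G# major; only the chord quality changes. Building the major chord from the parallel major on G#: G#–B#–D#.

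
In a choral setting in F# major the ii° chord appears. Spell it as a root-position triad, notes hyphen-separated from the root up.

G#-B-D

ii° is built on scale degree 2, which is G# in both F# major and its parallel. Building the diminished chord from the parallel minor on G#: G#–B–D.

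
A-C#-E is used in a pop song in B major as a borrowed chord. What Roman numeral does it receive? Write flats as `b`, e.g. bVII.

In B major scale degree 7 is A#; A is its lowered form, from B minor. Diatonically B major has A#dim (vii°) on that degree; A–C#–E is instead the major chord native to B minor, so it takes the label bVII.

bVII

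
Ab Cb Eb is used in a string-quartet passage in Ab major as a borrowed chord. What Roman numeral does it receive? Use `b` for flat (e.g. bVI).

i

The root Ab is the diatonic 1st degree of Ab major; the borrowing shows in the chord quality. Diatonically Ab major has Ab (I) on that degree; Ab–Cb–Eb is instead the minor chord native to Ab minor, so it takes the label i.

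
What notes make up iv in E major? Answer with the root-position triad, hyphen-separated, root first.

The root, A, is scale degree 4 — the same note in E major and E minor; only the chord quality changes. Building the minor chord from the parallel minor on A: A–C–E.

A-C-E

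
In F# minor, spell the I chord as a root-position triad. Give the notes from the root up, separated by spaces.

F# A# C#

I is built on scale degree 1, which is F# in both F# minor and its parallel. Stacking thirds in F# major on F# gives F#–A#–C#.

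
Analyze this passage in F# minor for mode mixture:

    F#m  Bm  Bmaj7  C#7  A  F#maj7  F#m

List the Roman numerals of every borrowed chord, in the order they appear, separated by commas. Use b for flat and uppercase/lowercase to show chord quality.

In F# minor (with V from harmonic minor) the diatonic chords are F#m, G#dim, A, Bm, C#, D, E. Of the given chords, F#m, Bm, C#7 and A are diatonic. Bmaj7 (B–D#–F#–A#) is not: scale degree 4 in F# minor carries Bm (iv). In F# major the chord on that degree is Bmaj7, so here it functions as IVmaj7, borrowed from the parallel major. But F#maj7 (F#–A#–C#–E#) is foreign: the diatonic i on degree 1 is F#m, whereas F#maj7 comes from F# major. It is labeled Imaj7.

IVmaj7, Imaj7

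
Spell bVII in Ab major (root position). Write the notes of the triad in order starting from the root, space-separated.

Gb Bb Db

Scale degree 7 in Ab major is G. bVII uses the lowered form, Gb, taken from Ab minor. In Ab minor the chord on Gb is Gb–Bb–Db.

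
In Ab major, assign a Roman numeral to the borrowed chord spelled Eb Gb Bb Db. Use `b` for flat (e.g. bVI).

v7

Eb is scale degree 5 in Ab major. Diatonically Ab major has Eb (V) on that degree; Eb–Gb–Bb–Db is instead the minor-seventh chord native to Ab minor, so it takes the label v7.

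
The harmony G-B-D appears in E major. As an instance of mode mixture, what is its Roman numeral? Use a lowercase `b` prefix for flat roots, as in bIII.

In E major scale degree 3 is G#; G is its lowered form, from E minor. Diatonically E major has G#m (iii) on that degree; G–B–D is instead the major chord native to E minor, so it takes the label bIII.

bIII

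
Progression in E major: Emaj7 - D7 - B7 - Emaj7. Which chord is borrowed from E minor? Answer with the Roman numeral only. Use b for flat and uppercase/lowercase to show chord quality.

The diatonic triads in E major are E, F#m, G#m, A, B, C#m, D#dim. Of the given chords, Emaj7 and B7 are diatonic. D7 (D–F#–A–C) is not: scale degree 7 in E major carries D#dim (vii°). In E minor the chord on that degree is D7, so here it functions as bVII7, borrowed from the parallel minor.

bVII7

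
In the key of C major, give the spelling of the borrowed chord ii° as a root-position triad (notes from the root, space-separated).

ii° is built on scale degree 2, which is D in both C major and its parallel. Building the diminished chord from the parallel minor on D: D–F–Ab.

D F Ab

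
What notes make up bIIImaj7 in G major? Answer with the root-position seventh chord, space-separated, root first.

Bb D F A

The root of bIIImaj7 is the lowered 3rd degree: B becomes Bb. Stacking thirds in G minor on Bb gives Bb–D–F–A.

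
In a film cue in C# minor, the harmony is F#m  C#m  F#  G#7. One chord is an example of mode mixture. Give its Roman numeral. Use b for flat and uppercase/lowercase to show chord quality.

IV

The diatonic triads in C# minor (with V from harmonic minor) are C#m, D#dim, E, F#m, G#, A, B. F#m, C#m and G#7 all belong to that set. F# (F#–A#–C#) doesn't fit — on degree 4 C# minor would have F#m (iv). F# is the degree-4 chord of C# major, so it is the borrowed IV.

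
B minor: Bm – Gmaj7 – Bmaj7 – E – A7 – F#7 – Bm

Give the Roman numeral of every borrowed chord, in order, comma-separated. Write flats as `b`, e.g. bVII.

Imaj7, IV

B minor has the diatonic set Bm, C#dim, D, Em, F#, G, A (with V from harmonic minor). Bm, Gmaj7, A7 and F#7 are all diatonic. Bmaj7 (B–D#–F#–A#) doesn't fit — on degree 1 B minor would have Bm (i). Bmaj7 is the degree-1 chord of B major, so it is the borrowed Imaj7. E (E–G#–B) is not: scale degree 4 in B minor carries Em (iv). In B major the chord on that degree is E, so here it functions as IV, borrowed from the parallel major.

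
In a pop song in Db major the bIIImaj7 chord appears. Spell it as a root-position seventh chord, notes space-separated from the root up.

Fb Ab Cb Eb

The root of bIIImaj7 is the lowered 3rd degree: F becomes Fb. Stacking thirds in Db minor on Fb gives Fb–Ab–Cb–Eb.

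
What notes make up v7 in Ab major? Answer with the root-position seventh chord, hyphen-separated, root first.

v7 is built on scale degree 5, which is Eb in both Ab major and its parallel. Building the minor-seventh chord from the parallel minor on Eb: Eb–Gb–Bb–Db.

Eb-Gb-Bb-Db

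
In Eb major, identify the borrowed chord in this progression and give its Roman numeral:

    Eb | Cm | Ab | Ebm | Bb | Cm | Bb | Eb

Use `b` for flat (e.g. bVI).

i

The diatonic triads in Eb major are Eb, Fm, Gm, Ab, Bb, Cm, Ddim. Eb, Cm, Ab and Bb are all diatonic. Ebm (Eb–Gb–Bb) is not: scale degree 1 in Eb major carries Eb (I). In Eb minor the chord on that degree is Ebm, so here it functions as i, borrowed from the parallel minor.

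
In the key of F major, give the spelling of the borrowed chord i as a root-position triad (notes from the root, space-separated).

F Ab C

The root, F, is scale degree 1 — the same note in F major and F minor; only the chord quality changes. Stacking thirds in F minor on F gives F–Ab–C.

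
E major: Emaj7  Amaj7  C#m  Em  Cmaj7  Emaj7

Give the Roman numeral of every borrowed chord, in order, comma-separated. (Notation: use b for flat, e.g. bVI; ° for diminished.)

i, bVImaj7

In E major the diatonic chords are E, F#m, G#m, A, B, C#m, D#dim. Emaj7, Amaj7 and C#m are all diatonic. But Em (E–G–B) is foreign: the diatonic I on degree 1 is E, whereas Em comes from E minor. It is labeled i. But Cmaj7 (C–E–G–B) is foreign: the diatonic vi on degree 6 is C#m, whereas Cmaj7 comes from E minor. It is labeled bVImaj7.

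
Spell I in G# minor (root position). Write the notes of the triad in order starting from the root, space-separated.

I is built on scale degree 1, which is G# in both G# minor and its parallel. Building the major chord from the parallel major on G#: G#–B#–D#.

G# B# D#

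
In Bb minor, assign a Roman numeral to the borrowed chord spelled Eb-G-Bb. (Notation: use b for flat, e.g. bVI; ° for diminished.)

IV

The root Eb is the diatonic 4th degree of Bb minor; the borrowing shows in the chord quality. The diatonic chord on degree 4 would be Ebm (iv), but Eb–G–Bb is the major chord from Bb major. As a borrowed chord it is labeled IV.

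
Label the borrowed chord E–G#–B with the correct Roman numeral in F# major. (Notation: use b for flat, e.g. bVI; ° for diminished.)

bVII

E is the lowered form of scale degree 7 in F# major (the diatonic degree 7 is E#). Diatonically F# major has E#dim (vii°) on that degree; E–G#–B is instead the major chord native to F# minor, so it takes the label bVII.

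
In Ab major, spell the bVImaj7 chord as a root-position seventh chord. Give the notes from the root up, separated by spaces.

bVImaj7 is built on the lowered scale degree 6. In Ab major degree 6 is F; lowered it becomes Fb. Building the major-seventh chord from the parallel minor on Fb: Fb–Ab–Cb–Eb.

Fb Ab Cb Eb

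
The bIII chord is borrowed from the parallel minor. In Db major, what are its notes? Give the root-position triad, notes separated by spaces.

Fb Ab Cb

The root of bIII is the lowered 3rd degree: F becomes Fb. In Db minor the chord on Fb is Fb–Ab–Cb.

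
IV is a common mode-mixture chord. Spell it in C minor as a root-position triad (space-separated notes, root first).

The root, F, is scale degree 4 — the same note in C minor and C major; only the chord quality changes. Building the major chord from the parallel major on F: F–A–C.

F A C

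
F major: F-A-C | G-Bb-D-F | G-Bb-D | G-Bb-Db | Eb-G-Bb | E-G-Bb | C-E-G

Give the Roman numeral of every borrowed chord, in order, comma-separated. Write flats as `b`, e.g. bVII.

In F major the diatonic chords are F, Gm, Am, Bb, C, Dm, Edim. F–A–C = F, G–Bb–D–F = Gm7, G–Bb–D = Gm, E–G–Bb = Edim and C–E–G = C all belong to that set. G–Bb–Db is not: scale degree 2 in F major carries Gm (ii). In F minor the chord on that degree is Gdim, so here it functions as ii°, borrowed from the parallel minor. But Eb–G–Bb is foreign: the diatonic vii° on degree 7 is Edim, whereas Eb comes from F minor. It is labeled bVII.

ii°, bVII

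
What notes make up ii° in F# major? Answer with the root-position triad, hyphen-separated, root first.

The root, G#, is scale degree 2 — the same note in F# major and F# minor; only the chord quality changes. Building the diminished chord from the parallel minor on G#: G#–B–D.

G#-B-D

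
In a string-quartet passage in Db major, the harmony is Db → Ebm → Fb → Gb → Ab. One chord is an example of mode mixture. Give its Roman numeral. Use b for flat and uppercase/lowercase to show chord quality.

The diatonic triads in Db major are Db, Ebm, Fm, Gb, Ab, Bbm, Cdim. Db, Ebm, Gb and Ab are all diatonic. But Fb (Fb–Ab–Cb) is foreign: the diatonic iii on degree 3 is Fm, whereas Fb comes from Db minor. It is labeled bIII.

bIII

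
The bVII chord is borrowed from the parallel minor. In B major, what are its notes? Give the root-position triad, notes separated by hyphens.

A-C#-E

bVII is built on the lowered scale degree 7. In B major degree 7 is A#; lowered it becomes A. Stacking thirds in B minor on A gives A–C#–E.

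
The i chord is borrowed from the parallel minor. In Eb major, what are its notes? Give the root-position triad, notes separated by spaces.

Eb Gb Bb

The root, Eb, is scale degree 1 — the same note in Eb major and Eb minor; only the chord quality changes. In Eb minor the chord on Eb is Eb–Gb–Bb.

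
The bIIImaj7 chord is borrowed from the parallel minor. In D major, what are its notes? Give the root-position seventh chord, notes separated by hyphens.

Scale degree 3 in D major is F#. bIIImaj7 uses the lowered form, F, taken from D minor. Stacking thirds in D minor on F gives F–A–C–E.

F-A-C-E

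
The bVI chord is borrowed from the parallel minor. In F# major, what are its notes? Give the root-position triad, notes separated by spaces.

The root of bVI is the lowered 6th degree: D# becomes D. Stacking thirds in F# minor on D gives D–F#–A.

D F# A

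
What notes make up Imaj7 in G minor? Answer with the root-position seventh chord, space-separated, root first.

G B D F#

Imaj7 is built on scale degree 1, which is G in both G minor and its parallel. Stacking thirds in G major on G gives G–B–D–F#.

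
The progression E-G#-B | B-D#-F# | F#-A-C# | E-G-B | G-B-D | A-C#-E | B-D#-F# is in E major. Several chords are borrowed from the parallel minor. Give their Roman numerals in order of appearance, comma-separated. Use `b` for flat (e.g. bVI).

The diatonic triads in E major are E, F#m, G#m, A, B, C#m, D#dim. Of the given chords, E–G#–B = E, B–D#–F# = B, F#–A–C# = F#m and A–C#–E = A are diatonic. E–G–B is not: scale degree 1 in E major carries E (I). In E minor the chord on that degree is Em, so here it functions as i, borrowed from the parallel minor. G–B–D is not: scale degree 3 in E major carries G#m (iii). In E minor the chord on that degree is G, so here it functions as bIII, borrowed from the parallel minor.

i, bIII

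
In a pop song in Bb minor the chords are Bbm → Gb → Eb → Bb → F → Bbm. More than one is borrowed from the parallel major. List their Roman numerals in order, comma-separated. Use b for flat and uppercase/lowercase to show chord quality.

IV, I

In Bb minor (with V from harmonic minor) the diatonic chords are Bbm, Cdim, Db, Ebm, F, Gb, Ab. Bbm, Gb and F are all diatonic. But Eb (Eb–G–Bb) is foreign: the diatonic iv on degree 4 is Ebm, whereas Eb comes from Bb major. It is labeled IV. Bb (Bb–D–F) is not: scale degree 1 in Bb minor carries Bbm (i). In Bb major the chord on that degree is Bb, so here it functions as I, borrowed from the parallel major.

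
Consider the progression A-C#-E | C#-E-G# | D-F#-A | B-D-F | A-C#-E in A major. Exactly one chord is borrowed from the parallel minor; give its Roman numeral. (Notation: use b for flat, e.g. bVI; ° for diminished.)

ii°

In A major the diatonic chords are A, Bm, C#m, D, E, F#m, G#dim. A–C#–E = A, C#–E–G# = C#m and D–F#–A = D are all diatonic. B–D–F doesn't fit — on degree 2 A major would have Bm (ii). Bdim is the degree-2 chord of A minor, so it is the borrowed ii°.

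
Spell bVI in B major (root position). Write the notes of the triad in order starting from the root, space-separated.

Scale degree 6 in B major is G#. bVI uses the lowered form, G, taken from B minor. Building the major chord from the parallel minor on G: G–B–D.

G B D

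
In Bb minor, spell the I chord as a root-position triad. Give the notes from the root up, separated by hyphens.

Bb-D-F

I is built on scale degree 1, which is Bb in both Bb minor and its parallel. Building the major chord from the parallel major on Bb: Bb–D–F.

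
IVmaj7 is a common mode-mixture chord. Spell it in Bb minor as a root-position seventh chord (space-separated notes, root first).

IVmaj7 is built on scale degree 4, which is Eb in both Bb minor and its parallel. Building the major-seventh chord from the parallel major on Eb: Eb–G–Bb–D.

Eb G Bb D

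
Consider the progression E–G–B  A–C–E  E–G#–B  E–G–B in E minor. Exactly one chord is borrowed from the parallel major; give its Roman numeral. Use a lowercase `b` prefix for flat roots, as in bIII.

I

E minor has the diatonic set Em, F#dim, G, Am, B, C, D (with V from harmonic minor). E–G–B = Em and A–C–E = Am are both diatonic. E–G#–B is not: scale degree 1 in E minor carries Em (i). In E major the chord on that degree is E, so here it functions as I, borrowed from the parallel major.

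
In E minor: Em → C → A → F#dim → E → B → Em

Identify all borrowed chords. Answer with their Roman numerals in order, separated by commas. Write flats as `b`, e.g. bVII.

IV, I

The diatonic triads in E minor (with V from harmonic minor) are Em, F#dim, G, Am, B, C, D. Of the given chords, Em, C, F#dim and B are diatonic. A (A–C#–E) doesn't fit — on degree 4 E minor would have Am (iv). A is the degree-4 chord of E major, so it is the borrowed IV. E (E–G#–B) is not: scale degree 1 in E minor carries Em (i). In E major the chord on that degree is E, so here it functions as I, borrowed from the parallel major.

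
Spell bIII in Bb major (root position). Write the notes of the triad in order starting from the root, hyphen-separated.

Db-F-Ab

Scale degree 3 in Bb major is D. bIII uses the lowered form, Db, taken from Bb minor. Building the major chord from the parallel minor on Db: Db–F–Ab.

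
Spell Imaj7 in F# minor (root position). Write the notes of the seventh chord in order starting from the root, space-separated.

F# A# C# E#

The root, F#, is scale degree 1 — the same note in F# minor and F# major; only the chord quality changes. Building the major-seventh chord from the parallel major on F#: F#–A#–C#–E#.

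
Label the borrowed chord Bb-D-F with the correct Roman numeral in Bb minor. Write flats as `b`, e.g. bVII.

Bb is scale degree 1 in Bb minor. The diatonic chord on degree 1 would be Bbm (i), but Bb–D–F is the major chord from Bb major. As a borrowed chord it is labeled I.

I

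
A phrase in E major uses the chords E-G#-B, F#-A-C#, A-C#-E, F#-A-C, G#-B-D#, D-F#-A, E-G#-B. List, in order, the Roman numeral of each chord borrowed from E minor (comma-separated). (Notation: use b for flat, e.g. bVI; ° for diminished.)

ii°, bVII

The diatonic triads in E major are E, F#m, G#m, A, B, C#m, D#dim. E–G#–B = E, F#–A–C# = F#m, A–C#–E = A and G#–B–D# = G#m all belong to that set. F#–A–C doesn't fit — on degree 2 E major would have F#m (ii). F#dim is the degree-2 chord of E minor, so it is the borrowed ii°. D–F#–A is not: scale degree 7 in E major carries D#dim (vii°). In E minor the chord on that degree is D, so here it functions as bVII, borrowed from the parallel minor.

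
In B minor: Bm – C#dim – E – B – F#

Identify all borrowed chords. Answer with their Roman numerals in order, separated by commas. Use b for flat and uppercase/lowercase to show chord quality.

IV, I

The diatonic triads in B minor (with V from harmonic minor) are Bm, C#dim, D, Em, F#, G, A. Of the given chords, Bm, C#dim and F# are diatonic. E (E–G#–B) doesn't fit — on degree 4 B minor would have Em (iv). E is the degree-4 chord of B major, so it is the borrowed IV. But B (B–D#–F#) is foreign: the diatonic i on degree 1 is Bm, whereas B comes from B major. It is labeled I.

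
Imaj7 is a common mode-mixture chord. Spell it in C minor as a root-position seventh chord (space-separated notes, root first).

C E G B

The root, C, is scale degree 1 — the same note in C minor and C major; only the chord quality changes. In C major the chord on C is C–E–G–B.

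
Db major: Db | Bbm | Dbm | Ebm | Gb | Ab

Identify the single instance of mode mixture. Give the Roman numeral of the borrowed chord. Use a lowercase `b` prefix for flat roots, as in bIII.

Db major has the diatonic set Db, Ebm, Fm, Gb, Ab, Bbm, Cdim. Db, Bbm, Ebm, Gb and Ab all belong to that set. But Dbm (Db–Fb–Ab) is foreign: the diatonic I on degree 1 is Db, whereas Dbm comes from Db minor. It is labeled i.

i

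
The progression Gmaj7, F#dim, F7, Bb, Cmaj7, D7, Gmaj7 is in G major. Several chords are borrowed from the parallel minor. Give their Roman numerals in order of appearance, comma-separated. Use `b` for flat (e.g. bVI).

G major has the diatonic set G, Am, Bm, C, D, Em, F#dim. Gmaj7, F#dim, Cmaj7 and D7 all belong to that set. F7 (F–A–C–Eb) is not: scale degree 7 in G major carries F#dim (vii°). In G minor the chord on that degree is F7, so here it functions as bVII7, borrowed from the parallel minor. Bb (Bb–D–F) doesn't fit — on degree 3 G major would have Bm (iii). Bb is the degree-3 chord of G minor, so it is the borrowed bIII.

bVII7, bIII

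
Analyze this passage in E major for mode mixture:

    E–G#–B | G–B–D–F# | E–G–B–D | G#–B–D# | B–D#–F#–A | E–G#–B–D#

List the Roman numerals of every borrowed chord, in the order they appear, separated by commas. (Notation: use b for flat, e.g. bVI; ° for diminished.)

In E major the diatonic chords are E, F#m, G#m, A, B, C#m, D#dim. E–G#–B = E, G#–B–D# = G#m, B–D#–F#–A = B7 and E–G#–B–D# = Emaj7 are all diatonic. G–B–D–F# doesn't fit — on degree 3 E major would have G#m (iii). Gmaj7 is the degree-3 chord of E minor, so it is the borrowed bIIImaj7. E–G–B–D is not: scale degree 1 in E major carries E (I). In E minor the chord on that degree is Em7, so here it functions as i7, borrowed from the parallel minor.

bIIImaj7, i7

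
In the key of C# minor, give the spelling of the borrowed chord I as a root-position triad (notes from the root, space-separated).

C# E# G#

I is built on scale degree 1, which is C# in both C# minor and its parallel. Stacking thirds in C# major on C# gives C#–E#–G#.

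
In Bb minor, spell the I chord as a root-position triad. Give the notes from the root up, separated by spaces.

I is built on scale degree 1, which is Bb in both Bb minor and its parallel. In Bb major the chord on Bb is Bb–D–F.

Bb D F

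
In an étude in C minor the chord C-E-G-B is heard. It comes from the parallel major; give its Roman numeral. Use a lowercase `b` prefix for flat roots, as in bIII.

C is scale degree 1 in C minor. Diatonically C minor has Cm (i) on that degree; C–E–G–B is instead the major-seventh chord native to C major, so it takes the label Imaj7.

Imaj7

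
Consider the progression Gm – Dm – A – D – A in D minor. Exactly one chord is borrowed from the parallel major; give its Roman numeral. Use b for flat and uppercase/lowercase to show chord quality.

I

The diatonic triads in D minor (with V from harmonic minor) are Dm, Edim, F, Gm, A, Bb, C. Gm, Dm and A all belong to that set. D (D–F#–A) doesn't fit — on degree 1 D minor would have Dm (i). D is the degree-1 chord of D major, so it is the borrowed I.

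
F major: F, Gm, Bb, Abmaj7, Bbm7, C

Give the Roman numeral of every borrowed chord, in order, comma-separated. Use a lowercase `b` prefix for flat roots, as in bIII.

bIIImaj7, iv7

The diatonic triads in F major are F, Gm, Am, Bb, C, Dm, Edim. F, Gm, Bb and C all belong to that set. Abmaj7 (Ab–C–Eb–G) is not: scale degree 3 in F major carries Am (iii). In F minor the chord on that degree is Abmaj7, so here it functions as bIIImaj7, borrowed from the parallel minor. Bbm7 (Bb–Db–F–Ab) is not: scale degree 4 in F major carries Bb (IV). In F minor the chord on that degree is Bbm7, so here it functions as iv7, borrowed from the parallel minor.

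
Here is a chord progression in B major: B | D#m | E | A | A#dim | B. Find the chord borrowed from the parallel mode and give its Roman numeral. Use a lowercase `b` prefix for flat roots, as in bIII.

bVII

B major has the diatonic set B, C#m, D#m, E, F#, G#m, A#dim. Of the given chords, B, D#m, E and A#dim are diatonic. But A (A–C#–E) is foreign: the diatonic vii° on degree 7 is A#dim, whereas A comes from B minor. It is labeled bVII.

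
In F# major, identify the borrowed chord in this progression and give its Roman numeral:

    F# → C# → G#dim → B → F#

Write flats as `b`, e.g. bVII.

F# major has the diatonic set F#, G#m, A#m, B, C#, D#m, E#dim. F#, C# and B all belong to that set. G#dim (G#–B–D) is not: scale degree 2 in F# major carries G#m (ii). In F# minor the chord on that degree is G#dim, so here it functions as ii°, borrowed from the parallel minor.

ii°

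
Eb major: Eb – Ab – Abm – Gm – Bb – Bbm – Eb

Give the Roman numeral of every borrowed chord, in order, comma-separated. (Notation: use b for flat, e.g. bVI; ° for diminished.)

Eb major has the diatonic set Eb, Fm, Gm, Ab, Bb, Cm, Ddim. Eb, Ab, Gm and Bb all belong to that set. Abm (Ab–Cb–Eb) is not: scale degree 4 in Eb major carries Ab (IV). In Eb minor the chord on that degree is Abm, so here it functions as iv, borrowed from the parallel minor. Bbm (Bb–Db–F) is not: scale degree 5 in Eb major carries Bb (V). In Eb minor the chord on that degree is Bbm, so here it functions as v, borrowed from the parallel minor.

iv, v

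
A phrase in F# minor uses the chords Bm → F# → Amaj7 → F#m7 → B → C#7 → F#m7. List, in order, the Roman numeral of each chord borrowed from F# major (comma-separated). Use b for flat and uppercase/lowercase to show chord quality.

I, IV

F# minor has the diatonic set F#m, G#dim, A, Bm, C#, D, E (with V from harmonic minor). Bm, Amaj7, F#m7 and C#7 are all diatonic. But F# (F#–A#–C#) is foreign: the diatonic i on degree 1 is F#m, whereas F# comes from F# major. It is labeled I. But B (B–D#–F#) is foreign: the diatonic iv on degree 4 is Bm, whereas B comes from F# major. It is labeled IV.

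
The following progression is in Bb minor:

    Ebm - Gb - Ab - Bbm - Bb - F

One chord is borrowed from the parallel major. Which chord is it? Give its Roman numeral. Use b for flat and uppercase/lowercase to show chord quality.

In Bb minor (with V from harmonic minor) the diatonic chords are Bbm, Cdim, Db, Ebm, F, Gb, Ab. Ebm, Gb, Ab, Bbm and F are all diatonic. But Bb (Bb–D–F) is foreign: the diatonic i on degree 1 is Bbm, whereas Bb comes from Bb major. It is labeled I.

I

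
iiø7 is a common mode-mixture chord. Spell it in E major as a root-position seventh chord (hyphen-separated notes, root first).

F#-A-C-E

iiø7 is built on scale degree 2, which is F# in both E major and its parallel. In E minor the chord on F# is F#–A–C–E.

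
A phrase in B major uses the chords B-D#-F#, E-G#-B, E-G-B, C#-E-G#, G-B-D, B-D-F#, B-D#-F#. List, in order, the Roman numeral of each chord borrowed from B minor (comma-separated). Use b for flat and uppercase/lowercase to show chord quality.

The diatonic triads in B major are B, C#m, D#m, E, F#, G#m, A#dim. B–D#–F# = B, E–G#–B = E and C#–E–G# = C#m are all diatonic. E–G–B doesn't fit — on degree 4 B major would have E (IV). Em is the degree-4 chord of B minor, so it is the borrowed iv. But G–B–D is foreign: the diatonic vi on degree 6 is G#m, whereas G comes from B minor. It is labeled bVI. B–D–F# doesn't fit — on degree 1 B major would have B (I). Bm is the degree-1 chord of B minor, so it is the borrowed i.

iv, bVI, i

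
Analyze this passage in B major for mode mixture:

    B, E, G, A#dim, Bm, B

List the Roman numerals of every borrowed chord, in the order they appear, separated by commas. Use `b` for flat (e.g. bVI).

B major has the diatonic set B, C#m, D#m, E, F#, G#m, A#dim. Of the given chords, B, E and A#dim are diatonic. G (G–B–D) is not: scale degree 6 in B major carries G#m (vi). In B minor the chord on that degree is G, so here it functions as bVI, borrowed from the parallel minor. Bm (B–D–F#) doesn't fit — on degree 1 B major would have B (I). Bm is the degree-1 chord of B minor, so it is the borrowed i.

bVI, i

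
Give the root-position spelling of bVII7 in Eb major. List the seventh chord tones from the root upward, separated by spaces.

Db F Ab Cb

bVII7 is built on the lowered scale degree 7. In Eb major degree 7 is D; lowered it becomes Db. Building the dominant-seventh chord from the parallel minor on Db: Db–F–Ab–Cb.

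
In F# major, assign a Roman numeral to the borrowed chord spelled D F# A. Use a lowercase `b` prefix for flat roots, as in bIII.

The root D is the lowered 6th scale degree — diatonically F# major has D# there. D–F#–A is a major chord — the form found in F# minor, not the diatonic vi (D#m). Borrowed into F# major it is written bVI.

bVI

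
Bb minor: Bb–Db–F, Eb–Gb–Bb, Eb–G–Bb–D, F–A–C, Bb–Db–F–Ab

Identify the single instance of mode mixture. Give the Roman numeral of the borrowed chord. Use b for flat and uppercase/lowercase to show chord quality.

IVmaj7

The diatonic triads in Bb minor (with V from harmonic minor) are Bbm, Cdim, Db, Ebm, F, Gb, Ab. Of the given chords, Bb–Db–F = Bbm, Eb–Gb–Bb = Ebm, F–A–C = F and Bb–Db–F–Ab = Bbm7 are diatonic. Eb–G–Bb–D is not: scale degree 4 in Bb minor carries Ebm (iv). In Bb major the chord on that degree is Ebmaj7, so here it functions as IVmaj7, borrowed from the parallel major.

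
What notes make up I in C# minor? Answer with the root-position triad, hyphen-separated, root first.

The root, C#, is scale degree 1 — the same note in C# minor and C# major; only the chord quality changes. Building the major chord from the parallel major on C#: C#–E#–G#.

C#-E#-G#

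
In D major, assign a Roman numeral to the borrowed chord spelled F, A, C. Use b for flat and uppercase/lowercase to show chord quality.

bIII

In D major scale degree 3 is F#; F is its lowered form, from D minor. Diatonically D major has F#m (iii) on that degree; F–A–C is instead the major chord native to D minor, so it takes the label bIII.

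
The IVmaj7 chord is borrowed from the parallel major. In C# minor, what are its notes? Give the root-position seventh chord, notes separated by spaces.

F# A# C# E#

IVmaj7 is built on scale degree 4, which is F# in both C# minor and its parallel. In C# major the chord on F# is F#–A#–C#–E#.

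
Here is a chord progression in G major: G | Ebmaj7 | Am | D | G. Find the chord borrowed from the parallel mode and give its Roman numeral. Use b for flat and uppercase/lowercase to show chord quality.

The diatonic triads in G major are G, Am, Bm, C, D, Em, F#dim. Of the given chords, G, Am and D are diatonic. Ebmaj7 (Eb–G–Bb–D) is not: scale degree 6 in G major carries Em (vi). In G minor the chord on that degree is Ebmaj7, so here it functions as bVImaj7, borrowed from the parallel minor.

bVImaj7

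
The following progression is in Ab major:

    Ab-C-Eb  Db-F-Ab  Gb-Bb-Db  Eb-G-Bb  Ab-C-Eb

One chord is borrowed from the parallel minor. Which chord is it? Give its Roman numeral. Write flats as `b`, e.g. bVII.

bVII

In Ab major the diatonic chords are Ab, Bbm, Cm, Db, Eb, Fm, Gdim. Ab–C–Eb = Ab, Db–F–Ab = Db and Eb–G–Bb = Eb are all diatonic. Gb–Bb–Db is not: scale degree 7 in Ab major carries Gdim (vii°). In Ab minor the chord on that degree is Gb, so here it functions as bVII, borrowed from the parallel minor.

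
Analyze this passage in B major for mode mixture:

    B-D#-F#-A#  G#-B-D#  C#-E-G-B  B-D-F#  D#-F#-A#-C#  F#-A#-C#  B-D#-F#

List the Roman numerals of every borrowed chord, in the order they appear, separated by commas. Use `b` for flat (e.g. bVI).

iiø7, i

In B major the diatonic chords are B, C#m, D#m, E, F#, G#m, A#dim. Of the given chords, B–D#–F#–A# = Bmaj7, G#–B–D# = G#m, D#–F#–A#–C# = D#m7, F#–A#–C# = F# and B–D#–F# = B are diatonic. C#–E–G–B is not: scale degree 2 in B major carries C#m (ii). In B minor the chord on that degree is C#m7b5, so here it functions as iiø7, borrowed from the parallel minor. B–D–F# is not: scale degree 1 in B major carries B (I). In B minor the chord on that degree is Bm, so here it functions as i, borrowed from the parallel minor.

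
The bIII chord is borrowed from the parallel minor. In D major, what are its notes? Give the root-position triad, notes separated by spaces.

Scale degree 3 in D major is F#. bIII uses the lowered form, F, taken from D minor. Building the major chord from the parallel minor on F: F–A–C.

F A C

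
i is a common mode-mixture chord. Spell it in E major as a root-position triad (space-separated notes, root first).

i is built on scale degree 1, which is E in both E major and its parallel. In E minor the chord on E is E–G–B.

E G B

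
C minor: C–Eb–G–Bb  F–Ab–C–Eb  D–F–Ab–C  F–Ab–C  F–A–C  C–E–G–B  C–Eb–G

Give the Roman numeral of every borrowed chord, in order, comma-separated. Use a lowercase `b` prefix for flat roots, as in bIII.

IV, Imaj7

The diatonic triads in C minor (with V from harmonic minor) are Cm, Ddim, Eb, Fm, G, Ab, Bb. Of the given chords, C–Eb–G–Bb = Cm7, F–Ab–C–Eb = Fm7, D–F–Ab–C = Dm7b5, F–Ab–C = Fm and C–Eb–G = Cm are diatonic. F–A–C doesn't fit — on degree 4 C minor would have Fm (iv). F is the degree-4 chord of C major, so it is the borrowed IV. C–E–G–B doesn't fit — on degree 1 C minor would have Cm (i). Cmaj7 is the degree-1 chord of C major, so it is the borrowed Imaj7.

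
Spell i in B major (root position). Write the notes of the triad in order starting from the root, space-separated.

B D F#

The root, B, is scale degree 1 — the same note in B major and B minor; only the chord quality changes. Building the minor chord from the parallel minor on B: B–D–F#.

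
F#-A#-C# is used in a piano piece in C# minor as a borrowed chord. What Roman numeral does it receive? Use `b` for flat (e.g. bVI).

IV

The root F# is the diatonic 4th degree of C# minor; the borrowing shows in the chord quality. Diatonically C# minor has F#m (iv) on that degree; F#–A#–C# is instead the major chord native to C# major, so it takes the label IV.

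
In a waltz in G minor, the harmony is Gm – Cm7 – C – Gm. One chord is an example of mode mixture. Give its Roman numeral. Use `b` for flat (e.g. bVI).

IV

The diatonic triads in G minor (with V from harmonic minor) are Gm, Adim, Bb, Cm, D, Eb, F. Gm and Cm7 both belong to that set. C (C–E–G) is not: scale degree 4 in G minor carries Cm (iv). In G major the chord on that degree is C, so here it functions as IV, borrowed from the parallel major.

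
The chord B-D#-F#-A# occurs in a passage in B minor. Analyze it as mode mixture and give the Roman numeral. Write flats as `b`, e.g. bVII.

The root B is the diatonic 1st degree of B minor; the borrowing shows in the chord quality. Diatonically B minor has Bm (i) on that degree; B–D#–F#–A# is instead the major-seventh chord native to B major, so it takes the label Imaj7.

Imaj7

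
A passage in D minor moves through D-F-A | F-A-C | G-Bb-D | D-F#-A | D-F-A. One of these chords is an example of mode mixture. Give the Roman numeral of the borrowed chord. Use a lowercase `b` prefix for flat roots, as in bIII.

In D minor (with V from harmonic minor) the diatonic chords are Dm, Edim, F, Gm, A, Bb, C. D–F–A = Dm, F–A–C = F and G–Bb–D = Gm are all diatonic. D–F#–A doesn't fit — on degree 1 D minor would have Dm (i). D is the degree-1 chord of D major, so it is the borrowed I.

I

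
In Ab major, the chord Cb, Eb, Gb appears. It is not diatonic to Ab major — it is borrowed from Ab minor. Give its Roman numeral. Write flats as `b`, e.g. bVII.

The root Cb is the lowered 3rd scale degree — diatonically Ab major has C there. Diatonically Ab major has Cm (iii) on that degree; Cb–Eb–Gb is instead the major chord native to Ab minor, so it takes the label bIII.

bIII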